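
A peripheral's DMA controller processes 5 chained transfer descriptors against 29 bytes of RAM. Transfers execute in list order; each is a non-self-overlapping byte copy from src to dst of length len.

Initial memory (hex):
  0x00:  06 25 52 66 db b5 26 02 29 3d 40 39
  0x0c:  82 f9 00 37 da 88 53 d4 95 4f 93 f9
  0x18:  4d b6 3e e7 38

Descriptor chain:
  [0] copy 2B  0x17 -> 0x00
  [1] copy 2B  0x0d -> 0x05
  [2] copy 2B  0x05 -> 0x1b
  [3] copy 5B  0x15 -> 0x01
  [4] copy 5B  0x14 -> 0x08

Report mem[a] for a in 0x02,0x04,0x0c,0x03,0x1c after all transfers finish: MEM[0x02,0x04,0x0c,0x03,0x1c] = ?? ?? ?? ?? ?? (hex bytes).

#0 dst[0x00+2] := {0xf9,0x4d}
#1 dst[0x05+2] := {0xf9,0x00}
#2 dst[0x1b+2] := {0xf9,0x00}
#3 dst[0x01+5] := {0x4f,0x93,0xf9,0x4d,0xb6}
#4 dst[0x08+5] := {0x95,0x4f,0x93,0xf9,0x4d}
query mem[0x02]=0x93, mem[0x04]=0x4d, mem[0x0c]=0x4d, mem[0x03]=0xf9, mem[0x1c]=0x00

MEM[0x02,0x04,0x0c,0x03,0x1c] = 93 4d 4d f9 00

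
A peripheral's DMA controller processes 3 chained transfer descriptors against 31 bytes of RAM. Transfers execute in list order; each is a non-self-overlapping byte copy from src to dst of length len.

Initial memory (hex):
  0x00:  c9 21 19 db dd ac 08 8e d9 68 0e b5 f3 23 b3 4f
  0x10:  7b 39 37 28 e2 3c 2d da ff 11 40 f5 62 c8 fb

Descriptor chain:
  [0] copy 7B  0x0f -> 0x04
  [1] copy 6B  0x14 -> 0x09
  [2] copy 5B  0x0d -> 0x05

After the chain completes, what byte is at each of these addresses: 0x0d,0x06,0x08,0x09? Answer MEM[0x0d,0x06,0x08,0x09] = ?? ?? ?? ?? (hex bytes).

  after D0: wrote 7B at 0x04 = 4f7b393728e23c
  after D1: wrote 6B at 0x09 = e23c2ddaff11
  after D2: wrote 5B at 0x05 = ff114f7b39
query mem[0x0d]=0xff, mem[0x06]=0x11, mem[0x08]=0x7b, mem[0x09]=0x39

MEM[0x0d,0x06,0x08,0x09] = ff 11 7b 39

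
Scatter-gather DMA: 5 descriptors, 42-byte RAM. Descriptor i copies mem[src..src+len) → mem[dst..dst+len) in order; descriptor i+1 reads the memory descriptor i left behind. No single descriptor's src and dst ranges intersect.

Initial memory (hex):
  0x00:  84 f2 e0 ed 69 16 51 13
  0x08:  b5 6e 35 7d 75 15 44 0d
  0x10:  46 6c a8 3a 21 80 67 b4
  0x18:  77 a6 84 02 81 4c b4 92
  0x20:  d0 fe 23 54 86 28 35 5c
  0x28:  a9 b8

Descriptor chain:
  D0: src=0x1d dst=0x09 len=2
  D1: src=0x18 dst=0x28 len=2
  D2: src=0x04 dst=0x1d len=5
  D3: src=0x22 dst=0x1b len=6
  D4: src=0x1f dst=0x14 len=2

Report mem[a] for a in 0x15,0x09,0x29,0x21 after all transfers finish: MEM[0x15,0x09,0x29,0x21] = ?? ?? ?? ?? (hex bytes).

D0: mem[0x09..0x0a] <- [4c b4]
D1: mem[0x28..0x29] <- [77 a6]
D2: mem[0x1d..0x21] <- [69 16 51 13 b5]
D3: mem[0x1b..0x20] <- [23 54 86 28 35 5c]
D4: mem[0x14..0x15] <- [35 5c]
query mem[0x15]=0x5c, mem[0x09]=0x4c, mem[0x29]=0xa6, mem[0x21]=0xb5

MEM[0x15,0x09,0x29,0x21] = 5c 4c a6 b5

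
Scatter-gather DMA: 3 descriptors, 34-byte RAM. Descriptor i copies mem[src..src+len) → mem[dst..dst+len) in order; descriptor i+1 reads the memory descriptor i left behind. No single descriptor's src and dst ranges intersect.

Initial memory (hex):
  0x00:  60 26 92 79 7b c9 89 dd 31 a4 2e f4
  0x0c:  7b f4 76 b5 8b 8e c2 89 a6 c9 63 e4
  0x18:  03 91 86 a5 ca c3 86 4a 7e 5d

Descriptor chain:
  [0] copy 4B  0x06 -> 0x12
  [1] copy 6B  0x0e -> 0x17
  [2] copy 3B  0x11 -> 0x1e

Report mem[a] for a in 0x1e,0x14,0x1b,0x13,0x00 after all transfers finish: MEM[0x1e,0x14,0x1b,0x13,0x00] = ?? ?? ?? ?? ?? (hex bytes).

MEM[0x1e,0x14,0x1b,0x13,0x00] = 8e 31 89 dd 60

#0 dst[0x12+4] := {0x89,0xdd,0x31,0xa4}
#1 dst[0x17+6] := {0x76,0xb5,0x8b,0x8e,0x89,0xdd}
#2 dst[0x1e+3] := {0x8e,0x89,0xdd}
query mem[0x1e]=0x8e, mem[0x14]=0x31, mem[0x1b]=0x89, mem[0x13]=0xdd, mem[0x00]=0x60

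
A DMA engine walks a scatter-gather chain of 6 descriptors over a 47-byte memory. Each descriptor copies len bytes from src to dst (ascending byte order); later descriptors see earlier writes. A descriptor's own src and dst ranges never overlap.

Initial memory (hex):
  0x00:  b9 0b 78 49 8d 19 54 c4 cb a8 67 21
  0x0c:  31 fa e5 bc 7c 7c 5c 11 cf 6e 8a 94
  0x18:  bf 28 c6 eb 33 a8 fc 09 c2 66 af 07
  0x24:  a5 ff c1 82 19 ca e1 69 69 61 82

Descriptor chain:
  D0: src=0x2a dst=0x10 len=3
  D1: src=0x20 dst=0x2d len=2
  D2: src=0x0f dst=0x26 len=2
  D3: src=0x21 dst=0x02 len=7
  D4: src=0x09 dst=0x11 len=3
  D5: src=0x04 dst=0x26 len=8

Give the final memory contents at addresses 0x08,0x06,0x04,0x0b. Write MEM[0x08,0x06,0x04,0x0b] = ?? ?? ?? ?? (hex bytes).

D0: mem[0x10..0x12] <- [e1 69 69]
D1: mem[0x2d..0x2e] <- [c2 66]
D2: mem[0x26..0x27] <- [bc e1]
D3: mem[0x02..0x08] <- [66 af 07 a5 ff bc e1]
D4: mem[0x11..0x13] <- [a8 67 21]
D5: mem[0x26..0x2d] <- [07 a5 ff bc e1 a8 67 21]
query mem[0x08]=0xe1, mem[0x06]=0xff, mem[0x04]=0x07, mem[0x0b]=0x21

MEM[0x08,0x06,0x04,0x0b] = e1 ff 07 21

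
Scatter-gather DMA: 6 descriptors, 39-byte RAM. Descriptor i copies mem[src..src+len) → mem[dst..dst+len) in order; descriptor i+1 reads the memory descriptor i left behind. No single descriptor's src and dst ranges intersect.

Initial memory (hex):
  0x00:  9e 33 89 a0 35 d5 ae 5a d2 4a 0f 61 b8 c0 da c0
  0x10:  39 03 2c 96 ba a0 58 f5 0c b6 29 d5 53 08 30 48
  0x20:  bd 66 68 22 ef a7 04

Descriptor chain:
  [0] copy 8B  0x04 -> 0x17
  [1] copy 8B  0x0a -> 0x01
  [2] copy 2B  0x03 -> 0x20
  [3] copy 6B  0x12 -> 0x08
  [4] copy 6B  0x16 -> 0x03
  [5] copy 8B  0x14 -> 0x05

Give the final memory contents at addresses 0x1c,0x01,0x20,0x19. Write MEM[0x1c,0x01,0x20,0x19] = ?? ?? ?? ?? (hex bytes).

MEM[0x1c,0x01,0x20,0x19] = 4a 0f b8 ae

#0 dst[0x17+8] := {0x35,0xd5,0xae,0x5a,0xd2,0x4a,0x0f,0x61}
#1 dst[0x01+8] := {0x0f,0x61,0xb8,0xc0,0xda,0xc0,0x39,0x03}
#2 dst[0x20+2] := {0xb8,0xc0}
#3 dst[0x08+6] := {0x2c,0x96,0xba,0xa0,0x58,0x35}
#4 dst[0x03+6] := {0x58,0x35,0xd5,0xae,0x5a,0xd2}
#5 dst[0x05+8] := {0xba,0xa0,0x58,0x35,0xd5,0xae,0x5a,0xd2}
query mem[0x1c]=0x4a, mem[0x01]=0x0f, mem[0x20]=0xb8, mem[0x19]=0xae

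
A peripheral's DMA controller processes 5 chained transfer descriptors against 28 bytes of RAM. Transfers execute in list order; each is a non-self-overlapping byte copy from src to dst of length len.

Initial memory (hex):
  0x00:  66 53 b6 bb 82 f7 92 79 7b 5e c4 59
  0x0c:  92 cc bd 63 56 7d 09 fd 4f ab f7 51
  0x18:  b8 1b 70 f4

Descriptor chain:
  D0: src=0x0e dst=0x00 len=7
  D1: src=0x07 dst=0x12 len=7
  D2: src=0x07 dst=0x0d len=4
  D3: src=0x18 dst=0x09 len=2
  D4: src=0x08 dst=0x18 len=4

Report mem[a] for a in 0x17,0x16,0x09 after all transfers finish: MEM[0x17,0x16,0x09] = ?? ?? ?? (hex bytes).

#0 dst[0x00+7] := {0xbd,0x63,0x56,0x7d,0x09,0xfd,0x4f}
#1 dst[0x12+7] := {0x79,0x7b,0x5e,0xc4,0x59,0x92,0xcc}
#2 dst[0x0d+4] := {0x79,0x7b,0x5e,0xc4}
#3 dst[0x09+2] := {0xcc,0x1b}
#4 dst[0x18+4] := {0x7b,0xcc,0x1b,0x59}
query mem[0x17]=0x92, mem[0x16]=0x59, mem[0x09]=0xcc

MEM[0x17,0x16,0x09] = 92 59 cc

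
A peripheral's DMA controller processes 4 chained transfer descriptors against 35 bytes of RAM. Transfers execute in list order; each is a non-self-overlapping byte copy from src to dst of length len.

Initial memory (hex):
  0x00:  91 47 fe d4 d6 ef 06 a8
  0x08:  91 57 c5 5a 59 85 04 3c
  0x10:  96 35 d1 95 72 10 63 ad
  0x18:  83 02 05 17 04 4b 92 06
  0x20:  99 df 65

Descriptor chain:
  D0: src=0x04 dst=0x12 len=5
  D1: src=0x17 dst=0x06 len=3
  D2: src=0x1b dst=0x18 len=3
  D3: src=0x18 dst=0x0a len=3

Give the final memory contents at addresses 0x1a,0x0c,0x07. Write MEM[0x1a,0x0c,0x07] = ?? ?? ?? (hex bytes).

#0 dst[0x12+5] := {0xd6,0xef,0x06,0xa8,0x91}
#1 dst[0x06+3] := {0xad,0x83,0x02}
#2 dst[0x18+3] := {0x17,0x04,0x4b}
#3 dst[0x0a+3] := {0x17,0x04,0x4b}
query mem[0x1a]=0x4b, mem[0x0c]=0x4b, mem[0x07]=0x83

MEM[0x1a,0x0c,0x07] = 4b 4b 83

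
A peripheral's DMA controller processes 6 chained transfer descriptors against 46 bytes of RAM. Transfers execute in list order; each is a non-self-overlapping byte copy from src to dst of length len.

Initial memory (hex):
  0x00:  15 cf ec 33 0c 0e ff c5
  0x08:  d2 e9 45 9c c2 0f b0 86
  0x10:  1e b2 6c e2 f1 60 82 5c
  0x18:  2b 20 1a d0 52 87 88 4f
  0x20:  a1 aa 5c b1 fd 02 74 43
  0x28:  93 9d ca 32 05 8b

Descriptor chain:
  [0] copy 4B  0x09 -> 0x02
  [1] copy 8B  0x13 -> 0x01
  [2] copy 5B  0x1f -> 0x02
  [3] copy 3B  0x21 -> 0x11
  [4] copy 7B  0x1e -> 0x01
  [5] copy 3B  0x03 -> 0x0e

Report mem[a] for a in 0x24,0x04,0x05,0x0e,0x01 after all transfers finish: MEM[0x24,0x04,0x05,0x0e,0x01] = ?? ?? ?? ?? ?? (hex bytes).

D0: mem[0x02..0x05] <- [e9 45 9c c2]
D1: mem[0x01..0x08] <- [e2 f1 60 82 5c 2b 20 1a]
D2: mem[0x02..0x06] <- [4f a1 aa 5c b1]
D3: mem[0x11..0x13] <- [aa 5c b1]
D4: mem[0x01..0x07] <- [88 4f a1 aa 5c b1 fd]
D5: mem[0x0e..0x10] <- [a1 aa 5c]
query mem[0x24]=0xfd, mem[0x04]=0xaa, mem[0x05]=0x5c, mem[0x0e]=0xa1, mem[0x01]=0x88

MEM[0x24,0x04,0x05,0x0e,0x01] = fd aa 5c a1 88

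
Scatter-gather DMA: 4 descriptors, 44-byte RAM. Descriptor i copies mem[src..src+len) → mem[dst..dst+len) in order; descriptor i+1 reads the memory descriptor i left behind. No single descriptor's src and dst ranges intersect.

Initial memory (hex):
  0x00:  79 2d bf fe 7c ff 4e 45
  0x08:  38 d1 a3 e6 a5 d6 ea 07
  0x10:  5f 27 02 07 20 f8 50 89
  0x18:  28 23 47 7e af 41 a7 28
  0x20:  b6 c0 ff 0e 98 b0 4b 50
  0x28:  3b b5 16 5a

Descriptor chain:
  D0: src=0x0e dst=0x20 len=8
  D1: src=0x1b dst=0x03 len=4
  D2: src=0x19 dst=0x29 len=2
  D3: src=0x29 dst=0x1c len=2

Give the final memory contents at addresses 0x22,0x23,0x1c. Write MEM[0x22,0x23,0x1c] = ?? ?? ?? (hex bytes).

[0] 0x0e->0x20 len=8 : ea 07 5f 27 02 07 20 f8
[1] 0x1b->0x03 len=4 : 7e af 41 a7
[2] 0x19->0x29 len=2 : 23 47
[3] 0x29->0x1c len=2 : 23 47
query mem[0x22]=0x5f, mem[0x23]=0x27, mem[0x1c]=0x23

MEM[0x22,0x23,0x1c] = 5f 27 23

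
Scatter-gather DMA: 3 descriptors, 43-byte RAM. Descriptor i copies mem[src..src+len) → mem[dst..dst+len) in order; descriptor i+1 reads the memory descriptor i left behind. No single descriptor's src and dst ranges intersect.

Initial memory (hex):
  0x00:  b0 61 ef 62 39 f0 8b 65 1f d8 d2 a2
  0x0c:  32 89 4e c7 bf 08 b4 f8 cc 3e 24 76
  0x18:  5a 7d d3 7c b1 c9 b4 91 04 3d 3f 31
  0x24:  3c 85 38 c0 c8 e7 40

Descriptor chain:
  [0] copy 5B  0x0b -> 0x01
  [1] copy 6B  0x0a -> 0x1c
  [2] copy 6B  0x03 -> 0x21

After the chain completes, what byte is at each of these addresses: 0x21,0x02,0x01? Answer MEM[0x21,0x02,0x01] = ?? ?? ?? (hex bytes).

MEM[0x21,0x02,0x01] = 89 32 a2

[0] 0x0b->0x01 len=5 : a2 32 89 4e c7
[1] 0x0a->0x1c len=6 : d2 a2 32 89 4e c7
[2] 0x03->0x21 len=6 : 89 4e c7 8b 65 1f
query mem[0x21]=0x89, mem[0x02]=0x32, mem[0x01]=0xa2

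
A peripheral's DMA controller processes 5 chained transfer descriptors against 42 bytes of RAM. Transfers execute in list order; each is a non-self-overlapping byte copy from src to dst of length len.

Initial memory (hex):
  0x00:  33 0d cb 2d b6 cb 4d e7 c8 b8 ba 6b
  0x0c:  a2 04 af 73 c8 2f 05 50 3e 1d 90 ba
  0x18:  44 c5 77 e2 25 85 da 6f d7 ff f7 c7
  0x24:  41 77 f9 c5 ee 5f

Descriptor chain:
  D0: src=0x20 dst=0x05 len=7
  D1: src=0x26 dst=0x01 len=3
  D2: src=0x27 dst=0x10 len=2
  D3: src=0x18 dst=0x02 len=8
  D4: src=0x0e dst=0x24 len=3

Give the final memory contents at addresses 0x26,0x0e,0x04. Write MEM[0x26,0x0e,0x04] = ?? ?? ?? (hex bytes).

  after D0: wrote 7B at 0x05 = d7fff7c74177f9
  after D1: wrote 3B at 0x01 = f9c5ee
  after D2: wrote 2B at 0x10 = c5ee
  after D3: wrote 8B at 0x02 = 44c577e22585da6f
  after D4: wrote 3B at 0x24 = af73c5
query mem[0x26]=0xc5, mem[0x0e]=0xaf, mem[0x04]=0x77

MEM[0x26,0x0e,0x04] = c5 af 77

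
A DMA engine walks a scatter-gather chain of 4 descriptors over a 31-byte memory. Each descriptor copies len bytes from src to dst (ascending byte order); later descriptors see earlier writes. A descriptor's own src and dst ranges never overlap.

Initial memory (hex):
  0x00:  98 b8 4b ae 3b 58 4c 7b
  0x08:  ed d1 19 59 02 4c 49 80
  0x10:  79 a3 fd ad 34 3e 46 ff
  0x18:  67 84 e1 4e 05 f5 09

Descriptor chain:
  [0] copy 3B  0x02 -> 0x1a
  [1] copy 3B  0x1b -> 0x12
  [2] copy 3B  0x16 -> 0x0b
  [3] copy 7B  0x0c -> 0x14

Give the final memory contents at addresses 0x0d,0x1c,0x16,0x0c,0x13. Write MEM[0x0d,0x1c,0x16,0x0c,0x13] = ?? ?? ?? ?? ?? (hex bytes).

#0 dst[0x1a+3] := {0x4b,0xae,0x3b}
#1 dst[0x12+3] := {0xae,0x3b,0xf5}
#2 dst[0x0b+3] := {0x46,0xff,0x67}
#3 dst[0x14+7] := {0xff,0x67,0x49,0x80,0x79,0xa3,0xae}
query mem[0x0d]=0x67, mem[0x1c]=0x3b, mem[0x16]=0x49, mem[0x0c]=0xff, mem[0x13]=0x3b

MEM[0x0d,0x1c,0x16,0x0c,0x13] = 67 3b 49 ff 3b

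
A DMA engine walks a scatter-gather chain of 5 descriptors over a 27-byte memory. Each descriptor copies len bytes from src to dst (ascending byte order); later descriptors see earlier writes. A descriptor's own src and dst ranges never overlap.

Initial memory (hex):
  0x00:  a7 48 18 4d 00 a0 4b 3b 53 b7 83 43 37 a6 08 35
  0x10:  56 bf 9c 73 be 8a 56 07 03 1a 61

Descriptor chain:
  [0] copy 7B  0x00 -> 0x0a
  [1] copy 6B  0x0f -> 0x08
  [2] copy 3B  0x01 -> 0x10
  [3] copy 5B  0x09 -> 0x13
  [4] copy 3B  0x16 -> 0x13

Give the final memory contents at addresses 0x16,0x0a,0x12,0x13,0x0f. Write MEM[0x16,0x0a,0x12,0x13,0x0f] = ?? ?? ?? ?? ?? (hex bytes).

  after D0: wrote 7B at 0x0a = a748184d00a04b
  after D1: wrote 6B at 0x08 = a04bbf9c73be
  after D2: wrote 3B at 0x10 = 48184d
  after D3: wrote 5B at 0x13 = 4bbf9c73be
  after D4: wrote 3B at 0x13 = 73be03
query mem[0x16]=0x73, mem[0x0a]=0xbf, mem[0x12]=0x4d, mem[0x13]=0x73, mem[0x0f]=0xa0

MEM[0x16,0x0a,0x12,0x13,0x0f] = 73 bf 4d 73 a0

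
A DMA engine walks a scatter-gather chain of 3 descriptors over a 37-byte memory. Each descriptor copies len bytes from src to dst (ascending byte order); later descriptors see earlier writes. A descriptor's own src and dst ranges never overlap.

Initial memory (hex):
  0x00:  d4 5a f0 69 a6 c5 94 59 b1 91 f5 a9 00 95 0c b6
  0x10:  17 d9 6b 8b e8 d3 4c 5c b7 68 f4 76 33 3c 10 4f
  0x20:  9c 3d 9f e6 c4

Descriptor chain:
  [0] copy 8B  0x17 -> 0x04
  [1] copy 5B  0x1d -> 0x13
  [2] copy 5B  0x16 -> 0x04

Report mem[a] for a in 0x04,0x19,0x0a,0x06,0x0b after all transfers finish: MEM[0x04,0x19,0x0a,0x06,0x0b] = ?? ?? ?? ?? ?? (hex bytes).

MEM[0x04,0x19,0x0a,0x06,0x0b] = 9c 68 3c b7 10

D0: mem[0x04..0x0b] <- [5c b7 68 f4 76 33 3c 10]
D1: mem[0x13..0x17] <- [3c 10 4f 9c 3d]
D2: mem[0x04..0x08] <- [9c 3d b7 68 f4]
query mem[0x04]=0x9c, mem[0x19]=0x68, mem[0x0a]=0x3c, mem[0x06]=0xb7, mem[0x0b]=0x10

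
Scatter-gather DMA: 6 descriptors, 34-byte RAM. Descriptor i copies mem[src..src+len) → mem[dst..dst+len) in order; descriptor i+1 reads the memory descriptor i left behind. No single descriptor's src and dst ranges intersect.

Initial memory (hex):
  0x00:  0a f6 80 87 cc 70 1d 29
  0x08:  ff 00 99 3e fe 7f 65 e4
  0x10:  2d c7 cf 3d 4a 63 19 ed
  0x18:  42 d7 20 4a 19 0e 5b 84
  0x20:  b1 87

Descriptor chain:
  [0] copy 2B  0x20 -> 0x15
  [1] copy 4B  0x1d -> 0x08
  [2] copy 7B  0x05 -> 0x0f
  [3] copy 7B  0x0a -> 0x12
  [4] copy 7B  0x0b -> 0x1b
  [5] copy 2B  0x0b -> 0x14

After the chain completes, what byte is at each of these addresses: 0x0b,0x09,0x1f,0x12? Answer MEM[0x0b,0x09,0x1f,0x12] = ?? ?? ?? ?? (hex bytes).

  after D0: wrote 2B at 0x15 = b187
  after D1: wrote 4B at 0x08 = 0e5b84b1
  after D2: wrote 7B at 0x0f = 701d290e5b84b1
  after D3: wrote 7B at 0x12 = 84b1fe7f65701d
  after D4: wrote 7B at 0x1b = b1fe7f65701d29
  after D5: wrote 2B at 0x14 = b1fe
query mem[0x0b]=0xb1, mem[0x09]=0x5b, mem[0x1f]=0x70, mem[0x12]=0x84

MEM[0x0b,0x09,0x1f,0x12] = b1 5b 70 84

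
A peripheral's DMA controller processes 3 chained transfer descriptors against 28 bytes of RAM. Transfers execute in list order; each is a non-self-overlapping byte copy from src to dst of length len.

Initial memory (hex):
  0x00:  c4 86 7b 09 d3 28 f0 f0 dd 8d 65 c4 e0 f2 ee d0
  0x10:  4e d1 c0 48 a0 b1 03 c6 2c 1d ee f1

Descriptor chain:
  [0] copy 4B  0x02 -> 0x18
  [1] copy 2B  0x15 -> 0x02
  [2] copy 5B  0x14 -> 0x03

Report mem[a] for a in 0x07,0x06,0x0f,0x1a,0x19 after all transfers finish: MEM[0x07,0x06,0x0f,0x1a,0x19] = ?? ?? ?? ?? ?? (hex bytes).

#0 dst[0x18+4] := {0x7b,0x09,0xd3,0x28}
#1 dst[0x02+2] := {0xb1,0x03}
#2 dst[0x03+5] := {0xa0,0xb1,0x03,0xc6,0x7b}
query mem[0x07]=0x7b, mem[0x06]=0xc6, mem[0x0f]=0xd0, mem[0x1a]=0xd3, mem[0x19]=0x09

MEM[0x07,0x06,0x0f,0x1a,0x19] = 7b c6 d0 d3 09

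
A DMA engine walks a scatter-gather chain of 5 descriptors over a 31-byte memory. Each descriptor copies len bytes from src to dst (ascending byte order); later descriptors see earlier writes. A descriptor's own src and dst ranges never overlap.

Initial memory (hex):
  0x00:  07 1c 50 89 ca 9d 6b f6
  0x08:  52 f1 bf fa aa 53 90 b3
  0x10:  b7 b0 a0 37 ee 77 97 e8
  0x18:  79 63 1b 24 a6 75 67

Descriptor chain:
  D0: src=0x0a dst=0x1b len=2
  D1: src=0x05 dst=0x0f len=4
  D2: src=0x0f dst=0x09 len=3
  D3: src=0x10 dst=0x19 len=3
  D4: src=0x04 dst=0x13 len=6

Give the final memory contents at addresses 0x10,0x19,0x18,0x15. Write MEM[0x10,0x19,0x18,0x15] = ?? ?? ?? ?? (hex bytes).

MEM[0x10,0x19,0x18,0x15] = 6b 6b 9d 6b

  after D0: wrote 2B at 0x1b = bffa
  after D1: wrote 4B at 0x0f = 9d6bf652
  after D2: wrote 3B at 0x09 = 9d6bf6
  after D3: wrote 3B at 0x19 = 6bf652
  after D4: wrote 6B at 0x13 = ca9d6bf6529d
query mem[0x10]=0x6b, mem[0x19]=0x6b, mem[0x18]=0x9d, mem[0x15]=0x6b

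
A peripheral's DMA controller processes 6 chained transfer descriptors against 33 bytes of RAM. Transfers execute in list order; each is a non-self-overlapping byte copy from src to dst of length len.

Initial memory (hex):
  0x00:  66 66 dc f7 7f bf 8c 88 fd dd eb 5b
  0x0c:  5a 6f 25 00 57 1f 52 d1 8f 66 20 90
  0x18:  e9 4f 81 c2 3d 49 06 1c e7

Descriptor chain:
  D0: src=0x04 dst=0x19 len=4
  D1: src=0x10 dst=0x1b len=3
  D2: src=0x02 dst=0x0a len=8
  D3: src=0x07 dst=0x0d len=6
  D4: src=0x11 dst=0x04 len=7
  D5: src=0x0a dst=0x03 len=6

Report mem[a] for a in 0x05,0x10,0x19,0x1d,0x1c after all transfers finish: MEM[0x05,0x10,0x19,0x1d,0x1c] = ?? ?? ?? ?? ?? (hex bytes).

  after D0: wrote 4B at 0x19 = 7fbf8c88
  after D1: wrote 3B at 0x1b = 571f52
  after D2: wrote 8B at 0x0a = dcf77fbf8c88fddd
  after D3: wrote 6B at 0x0d = 88fddddcf77f
  after D4: wrote 7B at 0x04 = f77fd18f662090
  after D5: wrote 6B at 0x03 = 90f77f88fddd
query mem[0x05]=0x7f, mem[0x10]=0xdc, mem[0x19]=0x7f, mem[0x1d]=0x52, mem[0x1c]=0x1f

MEM[0x05,0x10,0x19,0x1d,0x1c] = 7f dc 7f 52 1f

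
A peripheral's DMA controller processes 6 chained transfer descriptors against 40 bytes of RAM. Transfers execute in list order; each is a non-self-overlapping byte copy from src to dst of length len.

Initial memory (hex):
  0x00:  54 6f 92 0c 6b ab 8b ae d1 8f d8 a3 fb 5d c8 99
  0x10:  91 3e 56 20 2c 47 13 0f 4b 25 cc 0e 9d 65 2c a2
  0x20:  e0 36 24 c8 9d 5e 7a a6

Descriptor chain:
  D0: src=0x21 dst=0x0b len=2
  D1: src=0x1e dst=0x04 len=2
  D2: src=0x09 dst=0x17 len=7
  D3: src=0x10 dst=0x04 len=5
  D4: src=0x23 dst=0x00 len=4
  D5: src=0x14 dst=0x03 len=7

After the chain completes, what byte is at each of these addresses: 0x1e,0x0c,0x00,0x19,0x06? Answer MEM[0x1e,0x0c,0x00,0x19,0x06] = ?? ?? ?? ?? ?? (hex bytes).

MEM[0x1e,0x0c,0x00,0x19,0x06] = 2c 24 c8 36 8f

#0 dst[0x0b+2] := {0x36,0x24}
#1 dst[0x04+2] := {0x2c,0xa2}
#2 dst[0x17+7] := {0x8f,0xd8,0x36,0x24,0x5d,0xc8,0x99}
#3 dst[0x04+5] := {0x91,0x3e,0x56,0x20,0x2c}
#4 dst[0x00+4] := {0xc8,0x9d,0x5e,0x7a}
#5 dst[0x03+7] := {0x2c,0x47,0x13,0x8f,0xd8,0x36,0x24}
query mem[0x1e]=0x2c, mem[0x0c]=0x24, mem[0x00]=0xc8, mem[0x19]=0x36, mem[0x06]=0x8f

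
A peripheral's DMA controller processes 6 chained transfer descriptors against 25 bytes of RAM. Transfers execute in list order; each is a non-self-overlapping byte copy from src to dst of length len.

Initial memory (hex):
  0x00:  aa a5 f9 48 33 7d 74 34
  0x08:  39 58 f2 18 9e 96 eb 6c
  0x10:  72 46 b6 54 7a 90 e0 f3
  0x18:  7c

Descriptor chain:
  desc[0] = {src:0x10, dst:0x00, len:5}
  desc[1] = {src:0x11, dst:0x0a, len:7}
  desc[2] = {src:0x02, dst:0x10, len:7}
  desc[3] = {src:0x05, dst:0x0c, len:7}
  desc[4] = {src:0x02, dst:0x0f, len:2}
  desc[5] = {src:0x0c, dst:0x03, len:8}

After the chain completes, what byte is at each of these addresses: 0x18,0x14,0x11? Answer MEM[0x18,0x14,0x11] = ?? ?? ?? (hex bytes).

#0 dst[0x00+5] := {0x72,0x46,0xb6,0x54,0x7a}
#1 dst[0x0a+7] := {0x46,0xb6,0x54,0x7a,0x90,0xe0,0xf3}
#2 dst[0x10+7] := {0xb6,0x54,0x7a,0x7d,0x74,0x34,0x39}
#3 dst[0x0c+7] := {0x7d,0x74,0x34,0x39,0x58,0x46,0xb6}
#4 dst[0x0f+2] := {0xb6,0x54}
#5 dst[0x03+8] := {0x7d,0x74,0x34,0xb6,0x54,0x46,0xb6,0x7d}
query mem[0x18]=0x7c, mem[0x14]=0x74, mem[0x11]=0x46

MEM[0x18,0x14,0x11] = 7c 74 46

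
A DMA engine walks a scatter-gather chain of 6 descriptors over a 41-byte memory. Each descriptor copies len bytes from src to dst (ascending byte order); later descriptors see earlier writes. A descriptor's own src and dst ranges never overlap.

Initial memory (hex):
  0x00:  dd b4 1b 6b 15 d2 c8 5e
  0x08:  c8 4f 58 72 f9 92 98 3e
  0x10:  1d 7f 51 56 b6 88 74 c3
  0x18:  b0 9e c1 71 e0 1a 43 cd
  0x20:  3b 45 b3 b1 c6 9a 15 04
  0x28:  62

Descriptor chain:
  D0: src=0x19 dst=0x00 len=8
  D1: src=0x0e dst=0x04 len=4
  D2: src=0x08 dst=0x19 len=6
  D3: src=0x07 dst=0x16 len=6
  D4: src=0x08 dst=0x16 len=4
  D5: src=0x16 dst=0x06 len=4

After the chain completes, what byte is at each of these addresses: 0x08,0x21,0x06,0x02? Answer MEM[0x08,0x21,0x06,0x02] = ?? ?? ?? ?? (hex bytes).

MEM[0x08,0x21,0x06,0x02] = 58 45 c8 71

#0 dst[0x00+8] := {0x9e,0xc1,0x71,0xe0,0x1a,0x43,0xcd,0x3b}
#1 dst[0x04+4] := {0x98,0x3e,0x1d,0x7f}
#2 dst[0x19+6] := {0xc8,0x4f,0x58,0x72,0xf9,0x92}
#3 dst[0x16+6] := {0x7f,0xc8,0x4f,0x58,0x72,0xf9}
#4 dst[0x16+4] := {0xc8,0x4f,0x58,0x72}
#5 dst[0x06+4] := {0xc8,0x4f,0x58,0x72}
query mem[0x08]=0x58, mem[0x21]=0x45, mem[0x06]=0xc8, mem[0x02]=0x71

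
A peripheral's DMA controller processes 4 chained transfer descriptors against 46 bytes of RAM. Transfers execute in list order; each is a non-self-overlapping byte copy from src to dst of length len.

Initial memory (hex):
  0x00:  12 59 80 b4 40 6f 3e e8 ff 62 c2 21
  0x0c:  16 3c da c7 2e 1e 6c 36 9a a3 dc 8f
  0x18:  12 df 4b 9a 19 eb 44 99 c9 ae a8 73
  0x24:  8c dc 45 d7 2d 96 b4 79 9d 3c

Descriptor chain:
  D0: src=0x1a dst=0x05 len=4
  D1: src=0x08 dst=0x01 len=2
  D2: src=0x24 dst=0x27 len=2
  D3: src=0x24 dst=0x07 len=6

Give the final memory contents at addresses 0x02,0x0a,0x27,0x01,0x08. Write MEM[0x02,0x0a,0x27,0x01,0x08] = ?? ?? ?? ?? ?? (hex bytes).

D0: mem[0x05..0x08] <- [4b 9a 19 eb]
D1: mem[0x01..0x02] <- [eb 62]
D2: mem[0x27..0x28] <- [8c dc]
D3: mem[0x07..0x0c] <- [8c dc 45 8c dc 96]
query mem[0x02]=0x62, mem[0x0a]=0x8c, mem[0x27]=0x8c, mem[0x01]=0xeb, mem[0x08]=0xdc

MEM[0x02,0x0a,0x27,0x01,0x08] = 62 8c 8c eb dc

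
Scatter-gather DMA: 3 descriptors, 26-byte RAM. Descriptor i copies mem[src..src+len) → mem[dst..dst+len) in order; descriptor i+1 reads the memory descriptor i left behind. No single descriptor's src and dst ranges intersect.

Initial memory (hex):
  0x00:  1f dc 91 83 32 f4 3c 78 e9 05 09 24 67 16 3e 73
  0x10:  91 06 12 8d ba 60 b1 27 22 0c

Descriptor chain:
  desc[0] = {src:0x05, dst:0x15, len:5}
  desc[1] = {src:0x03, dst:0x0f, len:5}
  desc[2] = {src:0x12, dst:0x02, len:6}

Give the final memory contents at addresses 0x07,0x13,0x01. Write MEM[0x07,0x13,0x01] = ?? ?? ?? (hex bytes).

MEM[0x07,0x13,0x01] = 78 78 dc

#0 dst[0x15+5] := {0xf4,0x3c,0x78,0xe9,0x05}
#1 dst[0x0f+5] := {0x83,0x32,0xf4,0x3c,0x78}
#2 dst[0x02+6] := {0x3c,0x78,0xba,0xf4,0x3c,0x78}
query mem[0x07]=0x78, mem[0x13]=0x78, mem[0x01]=0xdc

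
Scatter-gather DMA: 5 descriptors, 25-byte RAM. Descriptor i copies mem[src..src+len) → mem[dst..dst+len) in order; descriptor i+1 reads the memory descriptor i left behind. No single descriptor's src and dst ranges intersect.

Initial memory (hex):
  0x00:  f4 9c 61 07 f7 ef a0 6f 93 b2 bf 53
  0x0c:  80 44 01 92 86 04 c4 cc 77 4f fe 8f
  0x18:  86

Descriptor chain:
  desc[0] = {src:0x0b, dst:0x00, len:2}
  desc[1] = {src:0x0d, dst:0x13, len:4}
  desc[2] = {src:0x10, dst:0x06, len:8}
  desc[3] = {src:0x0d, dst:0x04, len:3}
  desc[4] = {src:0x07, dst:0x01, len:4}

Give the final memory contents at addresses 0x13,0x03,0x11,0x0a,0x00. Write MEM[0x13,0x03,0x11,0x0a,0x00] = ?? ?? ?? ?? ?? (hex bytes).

MEM[0x13,0x03,0x11,0x0a,0x00] = 44 44 04 01 53

[0] 0x0b->0x00 len=2 : 53 80
[1] 0x0d->0x13 len=4 : 44 01 92 86
[2] 0x10->0x06 len=8 : 86 04 c4 44 01 92 86 8f
[3] 0x0d->0x04 len=3 : 8f 01 92
[4] 0x07->0x01 len=4 : 04 c4 44 01
query mem[0x13]=0x44, mem[0x03]=0x44, mem[0x11]=0x04, mem[0x0a]=0x01, mem[0x00]=0x53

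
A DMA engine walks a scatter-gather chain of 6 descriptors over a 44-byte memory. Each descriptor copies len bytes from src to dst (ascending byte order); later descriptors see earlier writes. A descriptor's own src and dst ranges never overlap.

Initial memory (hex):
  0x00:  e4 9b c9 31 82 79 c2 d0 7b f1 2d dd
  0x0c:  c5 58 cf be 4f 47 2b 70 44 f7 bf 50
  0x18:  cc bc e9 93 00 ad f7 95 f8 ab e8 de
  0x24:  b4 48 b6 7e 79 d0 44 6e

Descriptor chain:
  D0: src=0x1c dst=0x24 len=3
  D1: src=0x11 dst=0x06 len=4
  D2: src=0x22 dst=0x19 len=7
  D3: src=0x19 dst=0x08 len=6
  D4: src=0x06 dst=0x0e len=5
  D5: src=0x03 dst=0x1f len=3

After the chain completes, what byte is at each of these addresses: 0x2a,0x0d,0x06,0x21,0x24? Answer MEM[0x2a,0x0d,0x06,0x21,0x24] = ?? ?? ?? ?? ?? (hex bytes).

[0] 0x1c->0x24 len=3 : 00 ad f7
[1] 0x11->0x06 len=4 : 47 2b 70 44
[2] 0x22->0x19 len=7 : e8 de 00 ad f7 7e 79
[3] 0x19->0x08 len=6 : e8 de 00 ad f7 7e
[4] 0x06->0x0e len=5 : 47 2b e8 de 00
[5] 0x03->0x1f len=3 : 31 82 79
query mem[0x2a]=0x44, mem[0x0d]=0x7e, mem[0x06]=0x47, mem[0x21]=0x79, mem[0x24]=0x00

MEM[0x2a,0x0d,0x06,0x21,0x24] = 44 7e 47 79 00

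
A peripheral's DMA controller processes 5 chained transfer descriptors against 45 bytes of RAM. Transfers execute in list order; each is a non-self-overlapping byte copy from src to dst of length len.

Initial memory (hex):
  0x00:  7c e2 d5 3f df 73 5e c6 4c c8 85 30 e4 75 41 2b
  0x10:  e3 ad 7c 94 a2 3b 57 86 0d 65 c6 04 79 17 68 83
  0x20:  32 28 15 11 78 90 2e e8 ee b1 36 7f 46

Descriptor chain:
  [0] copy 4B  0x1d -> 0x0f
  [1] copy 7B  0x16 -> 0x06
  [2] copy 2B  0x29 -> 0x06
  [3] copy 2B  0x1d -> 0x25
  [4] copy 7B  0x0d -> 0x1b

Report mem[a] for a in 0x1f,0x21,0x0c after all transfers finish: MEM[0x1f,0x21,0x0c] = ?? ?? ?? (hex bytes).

MEM[0x1f,0x21,0x0c] = 83 94 79

D0: mem[0x0f..0x12] <- [17 68 83 32]
D1: mem[0x06..0x0c] <- [57 86 0d 65 c6 04 79]
D2: mem[0x06..0x07] <- [b1 36]
D3: mem[0x25..0x26] <- [17 68]
D4: mem[0x1b..0x21] <- [75 41 17 68 83 32 94]
query mem[0x1f]=0x83, mem[0x21]=0x94, mem[0x0c]=0x79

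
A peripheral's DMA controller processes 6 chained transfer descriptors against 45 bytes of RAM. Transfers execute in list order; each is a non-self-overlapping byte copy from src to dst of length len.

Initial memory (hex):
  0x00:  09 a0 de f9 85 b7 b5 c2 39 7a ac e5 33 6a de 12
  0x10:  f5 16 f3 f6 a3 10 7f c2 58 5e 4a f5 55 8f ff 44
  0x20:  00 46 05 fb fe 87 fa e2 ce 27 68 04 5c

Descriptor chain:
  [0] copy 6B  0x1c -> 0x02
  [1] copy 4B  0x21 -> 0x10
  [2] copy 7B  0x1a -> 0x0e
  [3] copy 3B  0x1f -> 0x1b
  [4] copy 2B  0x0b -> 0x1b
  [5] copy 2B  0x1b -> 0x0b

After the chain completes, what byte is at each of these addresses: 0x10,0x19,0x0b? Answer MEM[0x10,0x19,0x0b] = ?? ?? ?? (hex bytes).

MEM[0x10,0x19,0x0b] = 55 5e e5

[0] 0x1c->0x02 len=6 : 55 8f ff 44 00 46
[1] 0x21->0x10 len=4 : 46 05 fb fe
[2] 0x1a->0x0e len=7 : 4a f5 55 8f ff 44 00
[3] 0x1f->0x1b len=3 : 44 00 46
[4] 0x0b->0x1b len=2 : e5 33
[5] 0x1b->0x0b len=2 : e5 33
query mem[0x10]=0x55, mem[0x19]=0x5e, mem[0x0b]=0xe5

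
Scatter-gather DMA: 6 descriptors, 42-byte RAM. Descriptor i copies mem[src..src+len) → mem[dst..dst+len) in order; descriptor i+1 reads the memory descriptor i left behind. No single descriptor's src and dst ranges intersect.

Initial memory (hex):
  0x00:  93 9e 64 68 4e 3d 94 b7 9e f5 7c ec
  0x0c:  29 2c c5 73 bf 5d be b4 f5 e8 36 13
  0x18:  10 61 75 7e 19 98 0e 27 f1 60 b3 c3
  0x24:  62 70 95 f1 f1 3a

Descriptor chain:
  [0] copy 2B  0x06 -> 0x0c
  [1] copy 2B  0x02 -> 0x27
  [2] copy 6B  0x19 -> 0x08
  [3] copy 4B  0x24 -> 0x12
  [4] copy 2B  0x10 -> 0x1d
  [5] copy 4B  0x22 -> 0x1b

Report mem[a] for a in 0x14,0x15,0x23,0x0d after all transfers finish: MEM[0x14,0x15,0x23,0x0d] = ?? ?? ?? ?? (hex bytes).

MEM[0x14,0x15,0x23,0x0d] = 95 64 c3 0e

#0 dst[0x0c+2] := {0x94,0xb7}
#1 dst[0x27+2] := {0x64,0x68}
#2 dst[0x08+6] := {0x61,0x75,0x7e,0x19,0x98,0x0e}
#3 dst[0x12+4] := {0x62,0x70,0x95,0x64}
#4 dst[0x1d+2] := {0xbf,0x5d}
#5 dst[0x1b+4] := {0xb3,0xc3,0x62,0x70}
query mem[0x14]=0x95, mem[0x15]=0x64, mem[0x23]=0xc3, mem[0x0d]=0x0e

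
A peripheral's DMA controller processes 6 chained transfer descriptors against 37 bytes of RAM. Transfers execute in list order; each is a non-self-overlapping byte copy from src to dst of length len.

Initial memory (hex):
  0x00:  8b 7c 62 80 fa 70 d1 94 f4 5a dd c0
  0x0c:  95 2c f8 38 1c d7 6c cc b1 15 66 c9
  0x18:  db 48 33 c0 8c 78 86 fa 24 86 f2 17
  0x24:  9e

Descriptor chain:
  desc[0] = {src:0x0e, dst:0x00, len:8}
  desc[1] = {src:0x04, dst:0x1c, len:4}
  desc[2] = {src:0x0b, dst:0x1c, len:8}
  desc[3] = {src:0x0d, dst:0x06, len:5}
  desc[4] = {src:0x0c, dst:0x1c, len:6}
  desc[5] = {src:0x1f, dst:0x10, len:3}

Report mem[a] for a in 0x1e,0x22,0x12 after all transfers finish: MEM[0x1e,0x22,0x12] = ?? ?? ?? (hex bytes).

[0] 0x0e->0x00 len=8 : f8 38 1c d7 6c cc b1 15
[1] 0x04->0x1c len=4 : 6c cc b1 15
[2] 0x0b->0x1c len=8 : c0 95 2c f8 38 1c d7 6c
[3] 0x0d->0x06 len=5 : 2c f8 38 1c d7
[4] 0x0c->0x1c len=6 : 95 2c f8 38 1c d7
[5] 0x1f->0x10 len=3 : 38 1c d7
query mem[0x1e]=0xf8, mem[0x22]=0xd7, mem[0x12]=0xd7

MEM[0x1e,0x22,0x12] = f8 d7 d7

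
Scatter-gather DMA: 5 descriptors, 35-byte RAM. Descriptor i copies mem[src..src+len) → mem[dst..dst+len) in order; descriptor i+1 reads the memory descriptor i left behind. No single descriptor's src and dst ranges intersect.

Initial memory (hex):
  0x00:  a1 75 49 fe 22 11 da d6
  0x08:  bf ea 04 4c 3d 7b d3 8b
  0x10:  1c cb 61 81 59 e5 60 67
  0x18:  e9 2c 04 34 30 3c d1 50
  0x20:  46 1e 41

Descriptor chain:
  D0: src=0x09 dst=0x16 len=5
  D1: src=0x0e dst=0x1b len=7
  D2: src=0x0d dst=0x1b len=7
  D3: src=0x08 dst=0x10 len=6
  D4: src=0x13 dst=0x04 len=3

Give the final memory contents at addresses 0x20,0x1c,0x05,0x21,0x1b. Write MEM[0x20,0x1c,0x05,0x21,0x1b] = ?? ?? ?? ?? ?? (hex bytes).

MEM[0x20,0x1c,0x05,0x21,0x1b] = 61 d3 3d 81 7b

#0 dst[0x16+5] := {0xea,0x04,0x4c,0x3d,0x7b}
#1 dst[0x1b+7] := {0xd3,0x8b,0x1c,0xcb,0x61,0x81,0x59}
#2 dst[0x1b+7] := {0x7b,0xd3,0x8b,0x1c,0xcb,0x61,0x81}
#3 dst[0x10+6] := {0xbf,0xea,0x04,0x4c,0x3d,0x7b}
#4 dst[0x04+3] := {0x4c,0x3d,0x7b}
query mem[0x20]=0x61, mem[0x1c]=0xd3, mem[0x05]=0x3d, mem[0x21]=0x81, mem[0x1b]=0x7b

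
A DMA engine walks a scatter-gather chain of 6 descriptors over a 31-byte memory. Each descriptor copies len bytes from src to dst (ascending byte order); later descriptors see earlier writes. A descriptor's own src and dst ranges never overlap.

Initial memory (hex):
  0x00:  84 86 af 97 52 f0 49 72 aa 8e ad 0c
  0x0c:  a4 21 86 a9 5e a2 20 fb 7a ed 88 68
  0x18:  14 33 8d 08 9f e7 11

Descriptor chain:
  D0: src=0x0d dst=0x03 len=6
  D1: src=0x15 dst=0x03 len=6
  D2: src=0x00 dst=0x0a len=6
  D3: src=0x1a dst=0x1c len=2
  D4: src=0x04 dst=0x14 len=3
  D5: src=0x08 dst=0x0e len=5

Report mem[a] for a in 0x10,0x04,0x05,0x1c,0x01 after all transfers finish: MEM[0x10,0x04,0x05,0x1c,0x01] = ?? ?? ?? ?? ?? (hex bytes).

  after D0: wrote 6B at 0x03 = 2186a95ea220
  after D1: wrote 6B at 0x03 = ed886814338d
  after D2: wrote 6B at 0x0a = 8486afed8868
  after D3: wrote 2B at 0x1c = 8d08
  after D4: wrote 3B at 0x14 = 886814
  after D5: wrote 5B at 0x0e = 8d8e8486af
query mem[0x10]=0x84, mem[0x04]=0x88, mem[0x05]=0x68, mem[0x1c]=0x8d, mem[0x01]=0x86

MEM[0x10,0x04,0x05,0x1c,0x01] = 84 88 68 8d 86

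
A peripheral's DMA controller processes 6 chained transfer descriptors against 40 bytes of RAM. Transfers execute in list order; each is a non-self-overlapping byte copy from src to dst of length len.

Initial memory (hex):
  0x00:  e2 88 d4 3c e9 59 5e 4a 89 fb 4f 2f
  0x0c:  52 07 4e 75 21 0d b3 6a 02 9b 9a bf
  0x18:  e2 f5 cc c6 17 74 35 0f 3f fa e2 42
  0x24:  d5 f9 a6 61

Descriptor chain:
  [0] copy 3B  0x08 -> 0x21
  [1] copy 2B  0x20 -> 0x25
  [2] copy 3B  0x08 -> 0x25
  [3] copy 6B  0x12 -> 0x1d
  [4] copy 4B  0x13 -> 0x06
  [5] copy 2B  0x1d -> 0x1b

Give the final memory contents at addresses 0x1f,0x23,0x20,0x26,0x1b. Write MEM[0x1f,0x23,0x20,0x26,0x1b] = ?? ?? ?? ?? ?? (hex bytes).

MEM[0x1f,0x23,0x20,0x26,0x1b] = 02 4f 9b fb b3

D0: mem[0x21..0x23] <- [89 fb 4f]
D1: mem[0x25..0x26] <- [3f 89]
D2: mem[0x25..0x27] <- [89 fb 4f]
D3: mem[0x1d..0x22] <- [b3 6a 02 9b 9a bf]
D4: mem[0x06..0x09] <- [6a 02 9b 9a]
D5: mem[0x1b..0x1c] <- [b3 6a]
query mem[0x1f]=0x02, mem[0x23]=0x4f, mem[0x20]=0x9b, mem[0x26]=0xfb, mem[0x1b]=0xb3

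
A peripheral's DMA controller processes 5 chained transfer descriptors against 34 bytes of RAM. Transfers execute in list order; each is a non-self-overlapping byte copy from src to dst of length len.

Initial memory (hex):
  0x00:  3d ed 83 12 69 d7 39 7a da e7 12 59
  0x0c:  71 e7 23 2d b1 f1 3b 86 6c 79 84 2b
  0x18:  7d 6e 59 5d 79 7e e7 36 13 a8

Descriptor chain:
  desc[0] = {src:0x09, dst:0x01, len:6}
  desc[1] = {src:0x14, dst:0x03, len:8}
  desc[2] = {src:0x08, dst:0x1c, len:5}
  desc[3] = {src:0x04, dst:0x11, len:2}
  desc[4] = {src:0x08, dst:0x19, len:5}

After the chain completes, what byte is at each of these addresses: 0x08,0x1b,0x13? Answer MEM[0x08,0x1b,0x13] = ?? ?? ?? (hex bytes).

MEM[0x08,0x1b,0x13] = 6e 5d 86

#0 dst[0x01+6] := {0xe7,0x12,0x59,0x71,0xe7,0x23}
#1 dst[0x03+8] := {0x6c,0x79,0x84,0x2b,0x7d,0x6e,0x59,0x5d}
#2 dst[0x1c+5] := {0x6e,0x59,0x5d,0x59,0x71}
#3 dst[0x11+2] := {0x79,0x84}
#4 dst[0x19+5] := {0x6e,0x59,0x5d,0x59,0x71}
query mem[0x08]=0x6e, mem[0x1b]=0x5d, mem[0x13]=0x86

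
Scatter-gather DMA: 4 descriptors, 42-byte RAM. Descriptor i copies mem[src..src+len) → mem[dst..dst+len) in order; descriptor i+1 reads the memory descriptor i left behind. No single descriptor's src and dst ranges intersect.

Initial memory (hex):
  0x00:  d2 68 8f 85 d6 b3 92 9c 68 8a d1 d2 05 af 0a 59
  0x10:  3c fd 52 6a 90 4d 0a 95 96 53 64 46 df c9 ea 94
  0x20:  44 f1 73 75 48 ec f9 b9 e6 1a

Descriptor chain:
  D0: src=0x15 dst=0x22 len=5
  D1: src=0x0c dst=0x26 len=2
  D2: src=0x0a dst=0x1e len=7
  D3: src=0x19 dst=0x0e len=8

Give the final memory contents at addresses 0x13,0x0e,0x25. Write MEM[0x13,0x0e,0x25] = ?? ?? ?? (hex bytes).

MEM[0x13,0x0e,0x25] = d1 53 96

D0: mem[0x22..0x26] <- [4d 0a 95 96 53]
D1: mem[0x26..0x27] <- [05 af]
D2: mem[0x1e..0x24] <- [d1 d2 05 af 0a 59 3c]
D3: mem[0x0e..0x15] <- [53 64 46 df c9 d1 d2 05]
query mem[0x13]=0xd1, mem[0x0e]=0x53, mem[0x25]=0x96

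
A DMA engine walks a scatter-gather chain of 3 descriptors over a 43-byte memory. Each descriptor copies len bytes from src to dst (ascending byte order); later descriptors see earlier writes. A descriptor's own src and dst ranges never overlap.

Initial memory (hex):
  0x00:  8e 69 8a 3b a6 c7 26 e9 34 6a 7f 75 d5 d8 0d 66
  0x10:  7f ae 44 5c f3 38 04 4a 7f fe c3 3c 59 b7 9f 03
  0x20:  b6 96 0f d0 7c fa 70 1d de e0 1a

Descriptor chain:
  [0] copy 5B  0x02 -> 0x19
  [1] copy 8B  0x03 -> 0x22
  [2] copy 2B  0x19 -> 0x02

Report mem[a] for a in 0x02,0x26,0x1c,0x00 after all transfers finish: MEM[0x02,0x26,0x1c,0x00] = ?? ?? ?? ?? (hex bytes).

#0 dst[0x19+5] := {0x8a,0x3b,0xa6,0xc7,0x26}
#1 dst[0x22+8] := {0x3b,0xa6,0xc7,0x26,0xe9,0x34,0x6a,0x7f}
#2 dst[0x02+2] := {0x8a,0x3b}
query mem[0x02]=0x8a, mem[0x26]=0xe9, mem[0x1c]=0xc7, mem[0x00]=0x8e

MEM[0x02,0x26,0x1c,0x00] = 8a e9 c7 8e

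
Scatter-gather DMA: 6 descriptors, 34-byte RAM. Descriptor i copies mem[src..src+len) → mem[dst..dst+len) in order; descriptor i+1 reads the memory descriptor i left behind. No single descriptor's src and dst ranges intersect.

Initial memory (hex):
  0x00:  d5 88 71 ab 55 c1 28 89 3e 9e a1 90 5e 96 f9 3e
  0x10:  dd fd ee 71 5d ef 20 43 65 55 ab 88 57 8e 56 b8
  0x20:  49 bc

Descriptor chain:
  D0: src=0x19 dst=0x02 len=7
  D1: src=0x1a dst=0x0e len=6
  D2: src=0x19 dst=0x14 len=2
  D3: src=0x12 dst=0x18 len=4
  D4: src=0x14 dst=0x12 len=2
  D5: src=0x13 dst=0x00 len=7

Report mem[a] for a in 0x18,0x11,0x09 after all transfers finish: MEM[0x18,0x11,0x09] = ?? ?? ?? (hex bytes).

MEM[0x18,0x11,0x09] = 56 8e 9e

D0: mem[0x02..0x08] <- [55 ab 88 57 8e 56 b8]
D1: mem[0x0e..0x13] <- [ab 88 57 8e 56 b8]
D2: mem[0x14..0x15] <- [55 ab]
D3: mem[0x18..0x1b] <- [56 b8 55 ab]
D4: mem[0x12..0x13] <- [55 ab]
D5: mem[0x00..0x06] <- [ab 55 ab 20 43 56 b8]
query mem[0x18]=0x56, mem[0x11]=0x8e, mem[0x09]=0x9e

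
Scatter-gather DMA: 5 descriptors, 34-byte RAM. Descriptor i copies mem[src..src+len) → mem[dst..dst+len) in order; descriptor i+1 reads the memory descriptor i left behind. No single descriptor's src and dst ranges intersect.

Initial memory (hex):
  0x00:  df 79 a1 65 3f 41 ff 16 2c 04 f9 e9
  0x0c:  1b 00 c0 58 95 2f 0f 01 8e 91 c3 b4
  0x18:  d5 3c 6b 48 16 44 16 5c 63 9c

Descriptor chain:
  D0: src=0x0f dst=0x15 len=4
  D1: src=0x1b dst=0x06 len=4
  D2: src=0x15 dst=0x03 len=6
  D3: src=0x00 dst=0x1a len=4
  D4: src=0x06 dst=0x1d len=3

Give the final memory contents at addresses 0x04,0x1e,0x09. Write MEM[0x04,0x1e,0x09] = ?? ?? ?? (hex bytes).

MEM[0x04,0x1e,0x09] = 95 3c 16

D0: mem[0x15..0x18] <- [58 95 2f 0f]
D1: mem[0x06..0x09] <- [48 16 44 16]
D2: mem[0x03..0x08] <- [58 95 2f 0f 3c 6b]
D3: mem[0x1a..0x1d] <- [df 79 a1 58]
D4: mem[0x1d..0x1f] <- [0f 3c 6b]
query mem[0x04]=0x95, mem[0x1e]=0x3c, mem[0x09]=0x16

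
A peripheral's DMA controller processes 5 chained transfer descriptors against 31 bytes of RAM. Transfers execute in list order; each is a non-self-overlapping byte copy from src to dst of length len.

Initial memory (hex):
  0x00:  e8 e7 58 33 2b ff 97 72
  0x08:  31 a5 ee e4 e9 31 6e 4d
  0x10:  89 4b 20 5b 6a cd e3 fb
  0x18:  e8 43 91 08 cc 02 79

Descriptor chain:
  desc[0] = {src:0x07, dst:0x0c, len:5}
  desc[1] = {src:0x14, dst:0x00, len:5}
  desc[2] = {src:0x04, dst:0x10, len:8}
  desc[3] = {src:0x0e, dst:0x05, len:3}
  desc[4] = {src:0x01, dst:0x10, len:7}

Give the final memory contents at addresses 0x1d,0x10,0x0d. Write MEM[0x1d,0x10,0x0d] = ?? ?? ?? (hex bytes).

MEM[0x1d,0x10,0x0d] = 02 cd 31

#0 dst[0x0c+5] := {0x72,0x31,0xa5,0xee,0xe4}
#1 dst[0x00+5] := {0x6a,0xcd,0xe3,0xfb,0xe8}
#2 dst[0x10+8] := {0xe8,0xff,0x97,0x72,0x31,0xa5,0xee,0xe4}
#3 dst[0x05+3] := {0xa5,0xee,0xe8}
#4 dst[0x10+7] := {0xcd,0xe3,0xfb,0xe8,0xa5,0xee,0xe8}
query mem[0x1d]=0x02, mem[0x10]=0xcd, mem[0x0d]=0x31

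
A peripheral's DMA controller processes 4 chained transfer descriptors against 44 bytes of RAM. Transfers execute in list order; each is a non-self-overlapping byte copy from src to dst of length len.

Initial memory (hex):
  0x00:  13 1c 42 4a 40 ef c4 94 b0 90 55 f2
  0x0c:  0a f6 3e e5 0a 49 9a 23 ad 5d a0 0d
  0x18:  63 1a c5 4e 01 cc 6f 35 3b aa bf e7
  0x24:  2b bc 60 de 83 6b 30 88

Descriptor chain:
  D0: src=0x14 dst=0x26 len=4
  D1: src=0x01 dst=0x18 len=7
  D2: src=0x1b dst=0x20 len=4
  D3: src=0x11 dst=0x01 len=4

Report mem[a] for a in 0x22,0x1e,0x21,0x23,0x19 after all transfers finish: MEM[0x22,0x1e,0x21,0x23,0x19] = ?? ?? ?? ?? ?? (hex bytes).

MEM[0x22,0x1e,0x21,0x23,0x19] = c4 94 ef 94 42

#0 dst[0x26+4] := {0xad,0x5d,0xa0,0x0d}
#1 dst[0x18+7] := {0x1c,0x42,0x4a,0x40,0xef,0xc4,0x94}
#2 dst[0x20+4] := {0x40,0xef,0xc4,0x94}
#3 dst[0x01+4] := {0x49,0x9a,0x23,0xad}
query mem[0x22]=0xc4, mem[0x1e]=0x94, mem[0x21]=0xef, mem[0x23]=0x94, mem[0x19]=0x42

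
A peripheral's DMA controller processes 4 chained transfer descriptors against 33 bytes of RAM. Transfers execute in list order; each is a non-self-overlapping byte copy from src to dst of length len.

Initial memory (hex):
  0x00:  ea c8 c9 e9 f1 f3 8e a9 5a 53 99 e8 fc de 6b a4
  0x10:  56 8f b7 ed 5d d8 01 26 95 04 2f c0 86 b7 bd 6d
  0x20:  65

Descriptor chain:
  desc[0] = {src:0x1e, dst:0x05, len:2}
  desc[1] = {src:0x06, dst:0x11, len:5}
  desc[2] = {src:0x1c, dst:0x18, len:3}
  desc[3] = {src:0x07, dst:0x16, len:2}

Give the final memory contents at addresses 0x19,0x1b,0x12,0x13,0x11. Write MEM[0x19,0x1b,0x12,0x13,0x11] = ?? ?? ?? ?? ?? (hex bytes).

D0: mem[0x05..0x06] <- [bd 6d]
D1: mem[0x11..0x15] <- [6d a9 5a 53 99]
D2: mem[0x18..0x1a] <- [86 b7 bd]
D3: mem[0x16..0x17] <- [a9 5a]
query mem[0x19]=0xb7, mem[0x1b]=0xc0, mem[0x12]=0xa9, mem[0x13]=0x5a, mem[0x11]=0x6d

MEM[0x19,0x1b,0x12,0x13,0x11] = b7 c0 a9 5a 6d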